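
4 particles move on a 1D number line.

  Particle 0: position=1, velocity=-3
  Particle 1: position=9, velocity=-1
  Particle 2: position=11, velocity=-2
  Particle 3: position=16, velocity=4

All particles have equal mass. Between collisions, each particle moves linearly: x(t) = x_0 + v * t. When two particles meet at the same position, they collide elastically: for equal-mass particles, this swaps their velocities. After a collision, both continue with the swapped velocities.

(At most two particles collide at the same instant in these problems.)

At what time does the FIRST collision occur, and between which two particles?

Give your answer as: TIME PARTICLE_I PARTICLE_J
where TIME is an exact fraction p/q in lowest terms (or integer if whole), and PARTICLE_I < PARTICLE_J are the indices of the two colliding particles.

Answer: 2 1 2

Derivation:
Pair (0,1): pos 1,9 vel -3,-1 -> not approaching (rel speed -2 <= 0)
Pair (1,2): pos 9,11 vel -1,-2 -> gap=2, closing at 1/unit, collide at t=2
Pair (2,3): pos 11,16 vel -2,4 -> not approaching (rel speed -6 <= 0)
Earliest collision: t=2 between 1 and 2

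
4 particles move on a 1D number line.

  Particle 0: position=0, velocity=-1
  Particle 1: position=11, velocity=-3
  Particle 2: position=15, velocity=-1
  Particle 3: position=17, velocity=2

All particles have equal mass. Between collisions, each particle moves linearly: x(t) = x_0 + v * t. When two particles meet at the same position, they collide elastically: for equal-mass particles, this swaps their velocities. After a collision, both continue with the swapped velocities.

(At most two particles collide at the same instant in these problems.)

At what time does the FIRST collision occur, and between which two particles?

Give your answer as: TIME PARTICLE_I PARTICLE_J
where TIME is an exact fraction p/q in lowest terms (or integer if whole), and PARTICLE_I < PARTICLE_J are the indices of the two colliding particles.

Pair (0,1): pos 0,11 vel -1,-3 -> gap=11, closing at 2/unit, collide at t=11/2
Pair (1,2): pos 11,15 vel -3,-1 -> not approaching (rel speed -2 <= 0)
Pair (2,3): pos 15,17 vel -1,2 -> not approaching (rel speed -3 <= 0)
Earliest collision: t=11/2 between 0 and 1

Answer: 11/2 0 1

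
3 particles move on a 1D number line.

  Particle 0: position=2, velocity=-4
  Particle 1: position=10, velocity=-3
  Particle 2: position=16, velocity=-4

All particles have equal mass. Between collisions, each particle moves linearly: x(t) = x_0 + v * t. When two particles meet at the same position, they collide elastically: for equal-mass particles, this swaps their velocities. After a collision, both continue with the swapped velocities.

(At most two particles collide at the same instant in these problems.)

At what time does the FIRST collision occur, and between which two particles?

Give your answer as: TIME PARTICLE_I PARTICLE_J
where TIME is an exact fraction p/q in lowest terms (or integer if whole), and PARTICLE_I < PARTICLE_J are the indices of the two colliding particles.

Pair (0,1): pos 2,10 vel -4,-3 -> not approaching (rel speed -1 <= 0)
Pair (1,2): pos 10,16 vel -3,-4 -> gap=6, closing at 1/unit, collide at t=6
Earliest collision: t=6 between 1 and 2

Answer: 6 1 2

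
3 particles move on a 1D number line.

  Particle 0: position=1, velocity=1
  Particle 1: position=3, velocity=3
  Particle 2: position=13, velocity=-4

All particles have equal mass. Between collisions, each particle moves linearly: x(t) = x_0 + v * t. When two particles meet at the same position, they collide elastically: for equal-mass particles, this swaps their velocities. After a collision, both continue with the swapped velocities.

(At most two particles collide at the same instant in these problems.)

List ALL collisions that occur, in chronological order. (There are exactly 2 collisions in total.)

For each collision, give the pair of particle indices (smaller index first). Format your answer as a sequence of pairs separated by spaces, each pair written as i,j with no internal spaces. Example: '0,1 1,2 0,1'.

Collision at t=10/7: particles 1 and 2 swap velocities; positions: p0=17/7 p1=51/7 p2=51/7; velocities now: v0=1 v1=-4 v2=3
Collision at t=12/5: particles 0 and 1 swap velocities; positions: p0=17/5 p1=17/5 p2=51/5; velocities now: v0=-4 v1=1 v2=3

Answer: 1,2 0,1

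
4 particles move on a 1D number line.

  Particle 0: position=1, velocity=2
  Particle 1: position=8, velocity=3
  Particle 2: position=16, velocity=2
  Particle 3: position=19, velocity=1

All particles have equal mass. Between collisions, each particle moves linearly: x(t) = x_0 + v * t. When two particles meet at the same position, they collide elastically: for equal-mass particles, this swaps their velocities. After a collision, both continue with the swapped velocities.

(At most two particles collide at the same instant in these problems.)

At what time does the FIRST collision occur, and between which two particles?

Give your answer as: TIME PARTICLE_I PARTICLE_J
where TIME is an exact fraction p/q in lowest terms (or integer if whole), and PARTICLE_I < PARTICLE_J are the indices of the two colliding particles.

Pair (0,1): pos 1,8 vel 2,3 -> not approaching (rel speed -1 <= 0)
Pair (1,2): pos 8,16 vel 3,2 -> gap=8, closing at 1/unit, collide at t=8
Pair (2,3): pos 16,19 vel 2,1 -> gap=3, closing at 1/unit, collide at t=3
Earliest collision: t=3 between 2 and 3

Answer: 3 2 3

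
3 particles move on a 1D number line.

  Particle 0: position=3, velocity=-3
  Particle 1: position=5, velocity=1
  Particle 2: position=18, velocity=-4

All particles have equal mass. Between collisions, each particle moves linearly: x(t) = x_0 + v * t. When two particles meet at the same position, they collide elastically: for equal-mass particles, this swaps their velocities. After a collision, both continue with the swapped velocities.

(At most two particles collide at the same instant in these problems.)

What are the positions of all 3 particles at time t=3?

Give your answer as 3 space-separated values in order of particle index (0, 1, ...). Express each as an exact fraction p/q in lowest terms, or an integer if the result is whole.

Collision at t=13/5: particles 1 and 2 swap velocities; positions: p0=-24/5 p1=38/5 p2=38/5; velocities now: v0=-3 v1=-4 v2=1
Advance to t=3 (no further collisions before then); velocities: v0=-3 v1=-4 v2=1; positions = -6 6 8

Answer: -6 6 8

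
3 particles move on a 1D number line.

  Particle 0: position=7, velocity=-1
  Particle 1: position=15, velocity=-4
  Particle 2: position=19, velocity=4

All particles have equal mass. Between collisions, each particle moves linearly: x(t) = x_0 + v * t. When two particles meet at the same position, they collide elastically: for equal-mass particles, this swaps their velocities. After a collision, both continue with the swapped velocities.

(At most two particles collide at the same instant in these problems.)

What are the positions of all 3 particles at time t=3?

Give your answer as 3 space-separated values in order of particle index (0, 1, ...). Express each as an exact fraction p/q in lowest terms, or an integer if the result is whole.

Answer: 3 4 31

Derivation:
Collision at t=8/3: particles 0 and 1 swap velocities; positions: p0=13/3 p1=13/3 p2=89/3; velocities now: v0=-4 v1=-1 v2=4
Advance to t=3 (no further collisions before then); velocities: v0=-4 v1=-1 v2=4; positions = 3 4 31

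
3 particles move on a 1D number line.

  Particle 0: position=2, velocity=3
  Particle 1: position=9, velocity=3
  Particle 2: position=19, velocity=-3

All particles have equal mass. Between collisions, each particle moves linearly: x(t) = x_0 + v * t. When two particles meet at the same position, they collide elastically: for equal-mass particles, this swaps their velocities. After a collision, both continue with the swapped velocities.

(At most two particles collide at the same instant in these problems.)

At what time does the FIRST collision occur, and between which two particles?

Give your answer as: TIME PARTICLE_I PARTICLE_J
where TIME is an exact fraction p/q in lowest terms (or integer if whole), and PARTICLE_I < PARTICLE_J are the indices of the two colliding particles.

Answer: 5/3 1 2

Derivation:
Pair (0,1): pos 2,9 vel 3,3 -> not approaching (rel speed 0 <= 0)
Pair (1,2): pos 9,19 vel 3,-3 -> gap=10, closing at 6/unit, collide at t=5/3
Earliest collision: t=5/3 between 1 and 2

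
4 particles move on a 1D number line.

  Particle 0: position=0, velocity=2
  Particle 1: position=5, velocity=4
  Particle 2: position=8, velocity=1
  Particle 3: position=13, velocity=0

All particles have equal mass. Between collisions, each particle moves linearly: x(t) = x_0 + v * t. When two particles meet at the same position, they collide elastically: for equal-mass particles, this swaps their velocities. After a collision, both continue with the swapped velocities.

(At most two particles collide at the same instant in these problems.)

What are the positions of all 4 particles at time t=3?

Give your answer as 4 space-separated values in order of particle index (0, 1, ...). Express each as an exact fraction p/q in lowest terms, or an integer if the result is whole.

Collision at t=1: particles 1 and 2 swap velocities; positions: p0=2 p1=9 p2=9 p3=13; velocities now: v0=2 v1=1 v2=4 v3=0
Collision at t=2: particles 2 and 3 swap velocities; positions: p0=4 p1=10 p2=13 p3=13; velocities now: v0=2 v1=1 v2=0 v3=4
Advance to t=3 (no further collisions before then); velocities: v0=2 v1=1 v2=0 v3=4; positions = 6 11 13 17

Answer: 6 11 13 17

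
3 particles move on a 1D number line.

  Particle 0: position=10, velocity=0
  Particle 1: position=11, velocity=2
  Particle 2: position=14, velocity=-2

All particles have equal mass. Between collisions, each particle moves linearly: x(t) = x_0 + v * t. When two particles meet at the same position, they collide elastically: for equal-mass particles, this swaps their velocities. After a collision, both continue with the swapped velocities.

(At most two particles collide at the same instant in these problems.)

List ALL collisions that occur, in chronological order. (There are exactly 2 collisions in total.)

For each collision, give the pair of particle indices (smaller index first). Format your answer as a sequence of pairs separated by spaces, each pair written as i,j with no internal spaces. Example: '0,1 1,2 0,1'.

Collision at t=3/4: particles 1 and 2 swap velocities; positions: p0=10 p1=25/2 p2=25/2; velocities now: v0=0 v1=-2 v2=2
Collision at t=2: particles 0 and 1 swap velocities; positions: p0=10 p1=10 p2=15; velocities now: v0=-2 v1=0 v2=2

Answer: 1,2 0,1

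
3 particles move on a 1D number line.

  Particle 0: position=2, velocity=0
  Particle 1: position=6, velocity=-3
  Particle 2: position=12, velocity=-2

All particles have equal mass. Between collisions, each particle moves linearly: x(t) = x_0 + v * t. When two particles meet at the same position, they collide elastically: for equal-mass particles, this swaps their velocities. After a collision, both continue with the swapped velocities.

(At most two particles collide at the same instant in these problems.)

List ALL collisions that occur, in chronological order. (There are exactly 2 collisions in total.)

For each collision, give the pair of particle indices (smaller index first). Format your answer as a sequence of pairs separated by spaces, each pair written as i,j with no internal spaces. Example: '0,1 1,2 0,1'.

Collision at t=4/3: particles 0 and 1 swap velocities; positions: p0=2 p1=2 p2=28/3; velocities now: v0=-3 v1=0 v2=-2
Collision at t=5: particles 1 and 2 swap velocities; positions: p0=-9 p1=2 p2=2; velocities now: v0=-3 v1=-2 v2=0

Answer: 0,1 1,2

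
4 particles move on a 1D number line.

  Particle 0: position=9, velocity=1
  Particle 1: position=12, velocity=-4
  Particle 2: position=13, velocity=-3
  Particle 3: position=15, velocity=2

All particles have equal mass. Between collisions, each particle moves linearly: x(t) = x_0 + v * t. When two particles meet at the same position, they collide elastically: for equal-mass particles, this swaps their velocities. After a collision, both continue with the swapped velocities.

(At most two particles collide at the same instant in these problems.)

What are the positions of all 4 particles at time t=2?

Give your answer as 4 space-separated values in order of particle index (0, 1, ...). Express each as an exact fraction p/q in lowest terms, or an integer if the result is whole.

Answer: 4 7 11 19

Derivation:
Collision at t=3/5: particles 0 and 1 swap velocities; positions: p0=48/5 p1=48/5 p2=56/5 p3=81/5; velocities now: v0=-4 v1=1 v2=-3 v3=2
Collision at t=1: particles 1 and 2 swap velocities; positions: p0=8 p1=10 p2=10 p3=17; velocities now: v0=-4 v1=-3 v2=1 v3=2
Advance to t=2 (no further collisions before then); velocities: v0=-4 v1=-3 v2=1 v3=2; positions = 4 7 11 19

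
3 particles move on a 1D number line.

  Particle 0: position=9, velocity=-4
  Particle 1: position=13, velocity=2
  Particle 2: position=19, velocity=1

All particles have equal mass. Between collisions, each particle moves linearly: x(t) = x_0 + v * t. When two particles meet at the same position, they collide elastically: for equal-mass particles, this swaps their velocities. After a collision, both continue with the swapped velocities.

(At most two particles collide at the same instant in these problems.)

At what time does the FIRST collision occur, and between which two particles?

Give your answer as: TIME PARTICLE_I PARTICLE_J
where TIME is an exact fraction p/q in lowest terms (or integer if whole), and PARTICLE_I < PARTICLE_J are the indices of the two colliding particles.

Answer: 6 1 2

Derivation:
Pair (0,1): pos 9,13 vel -4,2 -> not approaching (rel speed -6 <= 0)
Pair (1,2): pos 13,19 vel 2,1 -> gap=6, closing at 1/unit, collide at t=6
Earliest collision: t=6 between 1 and 2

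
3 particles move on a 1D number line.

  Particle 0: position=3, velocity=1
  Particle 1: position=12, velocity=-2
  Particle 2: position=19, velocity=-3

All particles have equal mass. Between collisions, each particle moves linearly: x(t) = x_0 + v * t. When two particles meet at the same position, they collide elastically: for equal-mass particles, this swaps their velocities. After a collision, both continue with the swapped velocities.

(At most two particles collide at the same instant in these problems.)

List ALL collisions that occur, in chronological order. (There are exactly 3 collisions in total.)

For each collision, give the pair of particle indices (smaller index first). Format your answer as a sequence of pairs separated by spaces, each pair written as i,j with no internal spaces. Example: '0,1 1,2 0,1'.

Collision at t=3: particles 0 and 1 swap velocities; positions: p0=6 p1=6 p2=10; velocities now: v0=-2 v1=1 v2=-3
Collision at t=4: particles 1 and 2 swap velocities; positions: p0=4 p1=7 p2=7; velocities now: v0=-2 v1=-3 v2=1
Collision at t=7: particles 0 and 1 swap velocities; positions: p0=-2 p1=-2 p2=10; velocities now: v0=-3 v1=-2 v2=1

Answer: 0,1 1,2 0,1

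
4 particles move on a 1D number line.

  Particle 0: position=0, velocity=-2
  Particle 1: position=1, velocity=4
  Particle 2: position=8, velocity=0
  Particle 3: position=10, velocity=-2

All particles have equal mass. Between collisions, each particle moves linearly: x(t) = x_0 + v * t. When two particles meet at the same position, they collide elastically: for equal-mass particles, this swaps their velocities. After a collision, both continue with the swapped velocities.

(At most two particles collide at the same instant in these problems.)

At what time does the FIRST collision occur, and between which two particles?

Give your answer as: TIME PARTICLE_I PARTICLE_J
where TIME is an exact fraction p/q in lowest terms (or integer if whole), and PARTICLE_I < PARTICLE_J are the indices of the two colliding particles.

Answer: 1 2 3

Derivation:
Pair (0,1): pos 0,1 vel -2,4 -> not approaching (rel speed -6 <= 0)
Pair (1,2): pos 1,8 vel 4,0 -> gap=7, closing at 4/unit, collide at t=7/4
Pair (2,3): pos 8,10 vel 0,-2 -> gap=2, closing at 2/unit, collide at t=1
Earliest collision: t=1 between 2 and 3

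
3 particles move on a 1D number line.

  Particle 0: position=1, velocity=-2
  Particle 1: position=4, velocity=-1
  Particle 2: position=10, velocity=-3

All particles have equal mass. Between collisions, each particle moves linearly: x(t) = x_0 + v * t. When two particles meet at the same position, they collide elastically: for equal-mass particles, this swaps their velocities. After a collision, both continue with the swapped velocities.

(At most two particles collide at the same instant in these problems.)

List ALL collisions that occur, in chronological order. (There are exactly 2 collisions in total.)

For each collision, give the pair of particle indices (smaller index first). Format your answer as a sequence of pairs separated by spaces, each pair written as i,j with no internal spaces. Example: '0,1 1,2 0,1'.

Answer: 1,2 0,1

Derivation:
Collision at t=3: particles 1 and 2 swap velocities; positions: p0=-5 p1=1 p2=1; velocities now: v0=-2 v1=-3 v2=-1
Collision at t=9: particles 0 and 1 swap velocities; positions: p0=-17 p1=-17 p2=-5; velocities now: v0=-3 v1=-2 v2=-1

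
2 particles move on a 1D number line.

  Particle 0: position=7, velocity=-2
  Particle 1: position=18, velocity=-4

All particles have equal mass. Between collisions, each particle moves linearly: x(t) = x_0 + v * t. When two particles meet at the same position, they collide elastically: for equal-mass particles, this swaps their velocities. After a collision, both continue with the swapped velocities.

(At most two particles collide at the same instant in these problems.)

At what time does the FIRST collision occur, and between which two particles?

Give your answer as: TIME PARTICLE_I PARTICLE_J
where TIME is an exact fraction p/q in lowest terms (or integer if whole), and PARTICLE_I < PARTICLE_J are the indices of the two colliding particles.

Answer: 11/2 0 1

Derivation:
Pair (0,1): pos 7,18 vel -2,-4 -> gap=11, closing at 2/unit, collide at t=11/2
Earliest collision: t=11/2 between 0 and 1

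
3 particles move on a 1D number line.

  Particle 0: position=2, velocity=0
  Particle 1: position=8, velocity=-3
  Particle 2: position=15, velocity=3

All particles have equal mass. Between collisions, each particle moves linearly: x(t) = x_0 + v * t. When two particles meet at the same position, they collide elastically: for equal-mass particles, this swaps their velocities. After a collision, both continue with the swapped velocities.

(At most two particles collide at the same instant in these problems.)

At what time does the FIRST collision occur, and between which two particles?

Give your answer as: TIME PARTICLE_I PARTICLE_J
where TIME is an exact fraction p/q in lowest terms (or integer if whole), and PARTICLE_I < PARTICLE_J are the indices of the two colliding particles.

Answer: 2 0 1

Derivation:
Pair (0,1): pos 2,8 vel 0,-3 -> gap=6, closing at 3/unit, collide at t=2
Pair (1,2): pos 8,15 vel -3,3 -> not approaching (rel speed -6 <= 0)
Earliest collision: t=2 between 0 and 1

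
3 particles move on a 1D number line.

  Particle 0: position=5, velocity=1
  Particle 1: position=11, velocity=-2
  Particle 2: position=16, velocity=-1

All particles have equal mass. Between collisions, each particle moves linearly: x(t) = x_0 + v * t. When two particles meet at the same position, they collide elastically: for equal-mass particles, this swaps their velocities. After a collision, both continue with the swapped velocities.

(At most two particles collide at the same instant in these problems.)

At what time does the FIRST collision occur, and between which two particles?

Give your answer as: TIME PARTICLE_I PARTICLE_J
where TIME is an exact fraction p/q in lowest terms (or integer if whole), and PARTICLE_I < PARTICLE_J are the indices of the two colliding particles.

Answer: 2 0 1

Derivation:
Pair (0,1): pos 5,11 vel 1,-2 -> gap=6, closing at 3/unit, collide at t=2
Pair (1,2): pos 11,16 vel -2,-1 -> not approaching (rel speed -1 <= 0)
Earliest collision: t=2 between 0 and 1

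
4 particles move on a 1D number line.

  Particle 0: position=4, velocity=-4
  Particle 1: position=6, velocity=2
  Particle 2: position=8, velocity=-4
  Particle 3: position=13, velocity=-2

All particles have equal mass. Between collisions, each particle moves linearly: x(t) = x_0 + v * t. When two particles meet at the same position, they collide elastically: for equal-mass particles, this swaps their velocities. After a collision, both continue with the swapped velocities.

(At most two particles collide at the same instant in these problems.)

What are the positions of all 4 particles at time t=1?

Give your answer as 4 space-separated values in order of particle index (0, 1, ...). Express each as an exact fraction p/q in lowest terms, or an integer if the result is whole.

Collision at t=1/3: particles 1 and 2 swap velocities; positions: p0=8/3 p1=20/3 p2=20/3 p3=37/3; velocities now: v0=-4 v1=-4 v2=2 v3=-2
Advance to t=1 (no further collisions before then); velocities: v0=-4 v1=-4 v2=2 v3=-2; positions = 0 4 8 11

Answer: 0 4 8 11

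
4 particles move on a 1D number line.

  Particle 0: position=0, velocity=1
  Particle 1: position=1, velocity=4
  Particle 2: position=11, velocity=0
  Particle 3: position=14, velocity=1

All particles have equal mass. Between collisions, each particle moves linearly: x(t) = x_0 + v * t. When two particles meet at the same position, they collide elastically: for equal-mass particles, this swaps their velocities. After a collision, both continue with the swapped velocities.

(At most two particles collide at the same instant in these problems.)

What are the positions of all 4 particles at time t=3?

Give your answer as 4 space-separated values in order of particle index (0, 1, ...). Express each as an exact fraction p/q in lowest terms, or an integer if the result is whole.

Answer: 3 11 13 17

Derivation:
Collision at t=5/2: particles 1 and 2 swap velocities; positions: p0=5/2 p1=11 p2=11 p3=33/2; velocities now: v0=1 v1=0 v2=4 v3=1
Advance to t=3 (no further collisions before then); velocities: v0=1 v1=0 v2=4 v3=1; positions = 3 11 13 17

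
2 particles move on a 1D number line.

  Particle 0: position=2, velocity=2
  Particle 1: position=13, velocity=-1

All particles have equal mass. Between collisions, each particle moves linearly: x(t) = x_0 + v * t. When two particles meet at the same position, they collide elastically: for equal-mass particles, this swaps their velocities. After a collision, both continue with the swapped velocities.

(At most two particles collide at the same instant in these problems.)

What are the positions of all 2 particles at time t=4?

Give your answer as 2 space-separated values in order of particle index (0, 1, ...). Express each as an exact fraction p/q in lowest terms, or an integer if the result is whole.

Collision at t=11/3: particles 0 and 1 swap velocities; positions: p0=28/3 p1=28/3; velocities now: v0=-1 v1=2
Advance to t=4 (no further collisions before then); velocities: v0=-1 v1=2; positions = 9 10

Answer: 9 10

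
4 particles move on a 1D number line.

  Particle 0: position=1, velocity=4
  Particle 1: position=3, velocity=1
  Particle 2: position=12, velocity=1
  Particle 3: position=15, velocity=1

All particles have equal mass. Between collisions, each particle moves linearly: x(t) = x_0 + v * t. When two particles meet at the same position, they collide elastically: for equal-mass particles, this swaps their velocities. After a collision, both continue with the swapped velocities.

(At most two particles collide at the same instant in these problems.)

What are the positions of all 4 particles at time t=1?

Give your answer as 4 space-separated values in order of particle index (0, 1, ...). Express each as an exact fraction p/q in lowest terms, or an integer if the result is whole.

Answer: 4 5 13 16

Derivation:
Collision at t=2/3: particles 0 and 1 swap velocities; positions: p0=11/3 p1=11/3 p2=38/3 p3=47/3; velocities now: v0=1 v1=4 v2=1 v3=1
Advance to t=1 (no further collisions before then); velocities: v0=1 v1=4 v2=1 v3=1; positions = 4 5 13 16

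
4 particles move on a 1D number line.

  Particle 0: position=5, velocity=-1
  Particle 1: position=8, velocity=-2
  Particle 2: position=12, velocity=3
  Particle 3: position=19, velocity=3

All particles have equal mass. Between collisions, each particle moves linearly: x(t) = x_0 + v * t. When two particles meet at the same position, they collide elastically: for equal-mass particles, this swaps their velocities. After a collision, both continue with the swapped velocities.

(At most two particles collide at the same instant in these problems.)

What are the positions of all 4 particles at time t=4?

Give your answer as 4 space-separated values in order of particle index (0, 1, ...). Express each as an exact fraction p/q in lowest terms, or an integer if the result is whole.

Answer: 0 1 24 31

Derivation:
Collision at t=3: particles 0 and 1 swap velocities; positions: p0=2 p1=2 p2=21 p3=28; velocities now: v0=-2 v1=-1 v2=3 v3=3
Advance to t=4 (no further collisions before then); velocities: v0=-2 v1=-1 v2=3 v3=3; positions = 0 1 24 31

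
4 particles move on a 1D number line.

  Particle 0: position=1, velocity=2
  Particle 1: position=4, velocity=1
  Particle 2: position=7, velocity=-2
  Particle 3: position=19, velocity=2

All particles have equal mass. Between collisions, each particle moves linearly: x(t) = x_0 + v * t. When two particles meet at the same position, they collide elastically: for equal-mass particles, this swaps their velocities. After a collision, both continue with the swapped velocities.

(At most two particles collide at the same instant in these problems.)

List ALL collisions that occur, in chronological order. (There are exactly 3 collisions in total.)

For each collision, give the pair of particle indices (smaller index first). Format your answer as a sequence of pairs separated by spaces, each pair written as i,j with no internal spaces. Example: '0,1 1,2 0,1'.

Answer: 1,2 0,1 1,2

Derivation:
Collision at t=1: particles 1 and 2 swap velocities; positions: p0=3 p1=5 p2=5 p3=21; velocities now: v0=2 v1=-2 v2=1 v3=2
Collision at t=3/2: particles 0 and 1 swap velocities; positions: p0=4 p1=4 p2=11/2 p3=22; velocities now: v0=-2 v1=2 v2=1 v3=2
Collision at t=3: particles 1 and 2 swap velocities; positions: p0=1 p1=7 p2=7 p3=25; velocities now: v0=-2 v1=1 v2=2 v3=2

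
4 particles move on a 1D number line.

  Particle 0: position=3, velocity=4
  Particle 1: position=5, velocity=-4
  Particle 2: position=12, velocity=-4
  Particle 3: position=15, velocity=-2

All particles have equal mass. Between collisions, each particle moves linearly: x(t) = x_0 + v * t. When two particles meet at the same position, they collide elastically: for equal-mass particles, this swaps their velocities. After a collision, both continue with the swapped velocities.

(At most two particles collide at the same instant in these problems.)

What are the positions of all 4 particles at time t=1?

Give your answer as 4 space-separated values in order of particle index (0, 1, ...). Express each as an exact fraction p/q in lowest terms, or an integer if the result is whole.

Collision at t=1/4: particles 0 and 1 swap velocities; positions: p0=4 p1=4 p2=11 p3=29/2; velocities now: v0=-4 v1=4 v2=-4 v3=-2
Advance to t=1 (no further collisions before then); velocities: v0=-4 v1=4 v2=-4 v3=-2; positions = 1 7 8 13

Answer: 1 7 8 13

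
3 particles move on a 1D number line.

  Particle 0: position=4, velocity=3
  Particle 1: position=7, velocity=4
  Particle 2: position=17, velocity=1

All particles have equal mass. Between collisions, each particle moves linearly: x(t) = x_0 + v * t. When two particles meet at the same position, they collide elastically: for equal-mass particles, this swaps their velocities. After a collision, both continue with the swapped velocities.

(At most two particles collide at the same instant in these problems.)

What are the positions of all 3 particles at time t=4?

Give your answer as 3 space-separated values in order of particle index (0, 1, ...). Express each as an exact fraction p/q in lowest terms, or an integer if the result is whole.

Answer: 16 21 23

Derivation:
Collision at t=10/3: particles 1 and 2 swap velocities; positions: p0=14 p1=61/3 p2=61/3; velocities now: v0=3 v1=1 v2=4
Advance to t=4 (no further collisions before then); velocities: v0=3 v1=1 v2=4; positions = 16 21 23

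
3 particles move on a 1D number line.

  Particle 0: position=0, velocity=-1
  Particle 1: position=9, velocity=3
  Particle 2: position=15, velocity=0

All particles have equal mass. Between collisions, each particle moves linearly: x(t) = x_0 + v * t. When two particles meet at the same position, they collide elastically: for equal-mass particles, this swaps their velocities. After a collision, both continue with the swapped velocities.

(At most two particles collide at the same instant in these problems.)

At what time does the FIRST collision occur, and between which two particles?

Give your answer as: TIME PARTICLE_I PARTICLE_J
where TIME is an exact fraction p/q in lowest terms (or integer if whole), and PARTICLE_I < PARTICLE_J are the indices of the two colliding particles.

Pair (0,1): pos 0,9 vel -1,3 -> not approaching (rel speed -4 <= 0)
Pair (1,2): pos 9,15 vel 3,0 -> gap=6, closing at 3/unit, collide at t=2
Earliest collision: t=2 between 1 and 2

Answer: 2 1 2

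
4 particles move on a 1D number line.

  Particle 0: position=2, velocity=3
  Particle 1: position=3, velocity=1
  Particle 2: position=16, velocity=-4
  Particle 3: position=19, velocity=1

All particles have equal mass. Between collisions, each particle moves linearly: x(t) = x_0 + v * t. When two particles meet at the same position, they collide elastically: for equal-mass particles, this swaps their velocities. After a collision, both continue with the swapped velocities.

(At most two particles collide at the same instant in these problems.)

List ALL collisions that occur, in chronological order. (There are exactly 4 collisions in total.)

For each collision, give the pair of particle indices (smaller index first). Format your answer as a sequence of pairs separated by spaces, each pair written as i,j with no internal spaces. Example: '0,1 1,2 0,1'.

Answer: 0,1 1,2 0,1 2,3

Derivation:
Collision at t=1/2: particles 0 and 1 swap velocities; positions: p0=7/2 p1=7/2 p2=14 p3=39/2; velocities now: v0=1 v1=3 v2=-4 v3=1
Collision at t=2: particles 1 and 2 swap velocities; positions: p0=5 p1=8 p2=8 p3=21; velocities now: v0=1 v1=-4 v2=3 v3=1
Collision at t=13/5: particles 0 and 1 swap velocities; positions: p0=28/5 p1=28/5 p2=49/5 p3=108/5; velocities now: v0=-4 v1=1 v2=3 v3=1
Collision at t=17/2: particles 2 and 3 swap velocities; positions: p0=-18 p1=23/2 p2=55/2 p3=55/2; velocities now: v0=-4 v1=1 v2=1 v3=3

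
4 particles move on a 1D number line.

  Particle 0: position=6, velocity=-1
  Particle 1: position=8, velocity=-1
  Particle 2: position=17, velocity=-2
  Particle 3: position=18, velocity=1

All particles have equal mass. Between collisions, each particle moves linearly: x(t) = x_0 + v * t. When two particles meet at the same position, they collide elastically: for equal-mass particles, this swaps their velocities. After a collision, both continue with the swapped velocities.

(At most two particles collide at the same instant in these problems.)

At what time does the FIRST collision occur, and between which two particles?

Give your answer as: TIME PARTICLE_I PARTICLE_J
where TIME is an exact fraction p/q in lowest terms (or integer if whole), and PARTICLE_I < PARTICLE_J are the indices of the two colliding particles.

Answer: 9 1 2

Derivation:
Pair (0,1): pos 6,8 vel -1,-1 -> not approaching (rel speed 0 <= 0)
Pair (1,2): pos 8,17 vel -1,-2 -> gap=9, closing at 1/unit, collide at t=9
Pair (2,3): pos 17,18 vel -2,1 -> not approaching (rel speed -3 <= 0)
Earliest collision: t=9 between 1 and 2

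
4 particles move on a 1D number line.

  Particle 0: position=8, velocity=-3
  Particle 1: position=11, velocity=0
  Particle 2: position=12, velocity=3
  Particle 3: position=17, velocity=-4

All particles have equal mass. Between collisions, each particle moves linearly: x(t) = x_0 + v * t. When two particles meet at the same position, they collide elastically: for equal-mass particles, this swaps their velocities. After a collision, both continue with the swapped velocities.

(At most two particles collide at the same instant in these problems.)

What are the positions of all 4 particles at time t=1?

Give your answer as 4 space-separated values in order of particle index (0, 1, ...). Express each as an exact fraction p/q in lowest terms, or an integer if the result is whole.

Answer: 5 11 13 15

Derivation:
Collision at t=5/7: particles 2 and 3 swap velocities; positions: p0=41/7 p1=11 p2=99/7 p3=99/7; velocities now: v0=-3 v1=0 v2=-4 v3=3
Advance to t=1 (no further collisions before then); velocities: v0=-3 v1=0 v2=-4 v3=3; positions = 5 11 13 15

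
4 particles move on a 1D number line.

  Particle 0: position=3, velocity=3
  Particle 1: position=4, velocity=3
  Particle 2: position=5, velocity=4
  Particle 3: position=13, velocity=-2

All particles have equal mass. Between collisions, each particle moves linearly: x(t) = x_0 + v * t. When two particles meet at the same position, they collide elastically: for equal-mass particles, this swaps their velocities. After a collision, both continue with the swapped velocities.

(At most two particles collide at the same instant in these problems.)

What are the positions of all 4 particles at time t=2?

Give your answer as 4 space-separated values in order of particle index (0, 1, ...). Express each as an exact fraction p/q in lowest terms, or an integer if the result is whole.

Answer: 9 9 10 13

Derivation:
Collision at t=4/3: particles 2 and 3 swap velocities; positions: p0=7 p1=8 p2=31/3 p3=31/3; velocities now: v0=3 v1=3 v2=-2 v3=4
Collision at t=9/5: particles 1 and 2 swap velocities; positions: p0=42/5 p1=47/5 p2=47/5 p3=61/5; velocities now: v0=3 v1=-2 v2=3 v3=4
Collision at t=2: particles 0 and 1 swap velocities; positions: p0=9 p1=9 p2=10 p3=13; velocities now: v0=-2 v1=3 v2=3 v3=4
Advance to t=2 (no further collisions before then); velocities: v0=-2 v1=3 v2=3 v3=4; positions = 9 9 10 13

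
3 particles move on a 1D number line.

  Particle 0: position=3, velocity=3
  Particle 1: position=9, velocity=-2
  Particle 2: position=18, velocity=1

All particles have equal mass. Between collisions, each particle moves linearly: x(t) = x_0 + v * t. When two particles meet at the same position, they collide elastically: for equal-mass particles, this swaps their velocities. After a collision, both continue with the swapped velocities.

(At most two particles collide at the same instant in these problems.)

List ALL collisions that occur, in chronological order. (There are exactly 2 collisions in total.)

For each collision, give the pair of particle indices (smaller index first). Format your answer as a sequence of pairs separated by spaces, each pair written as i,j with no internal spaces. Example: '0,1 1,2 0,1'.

Collision at t=6/5: particles 0 and 1 swap velocities; positions: p0=33/5 p1=33/5 p2=96/5; velocities now: v0=-2 v1=3 v2=1
Collision at t=15/2: particles 1 and 2 swap velocities; positions: p0=-6 p1=51/2 p2=51/2; velocities now: v0=-2 v1=1 v2=3

Answer: 0,1 1,2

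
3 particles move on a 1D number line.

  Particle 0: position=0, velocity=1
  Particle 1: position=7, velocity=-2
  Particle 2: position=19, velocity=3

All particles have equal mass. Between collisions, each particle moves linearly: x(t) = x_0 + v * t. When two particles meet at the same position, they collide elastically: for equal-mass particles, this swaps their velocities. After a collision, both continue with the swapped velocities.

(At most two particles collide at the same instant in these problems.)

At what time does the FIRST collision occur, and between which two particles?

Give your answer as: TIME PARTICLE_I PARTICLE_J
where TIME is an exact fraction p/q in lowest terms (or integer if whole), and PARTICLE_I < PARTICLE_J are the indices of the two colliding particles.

Answer: 7/3 0 1

Derivation:
Pair (0,1): pos 0,7 vel 1,-2 -> gap=7, closing at 3/unit, collide at t=7/3
Pair (1,2): pos 7,19 vel -2,3 -> not approaching (rel speed -5 <= 0)
Earliest collision: t=7/3 between 0 and 1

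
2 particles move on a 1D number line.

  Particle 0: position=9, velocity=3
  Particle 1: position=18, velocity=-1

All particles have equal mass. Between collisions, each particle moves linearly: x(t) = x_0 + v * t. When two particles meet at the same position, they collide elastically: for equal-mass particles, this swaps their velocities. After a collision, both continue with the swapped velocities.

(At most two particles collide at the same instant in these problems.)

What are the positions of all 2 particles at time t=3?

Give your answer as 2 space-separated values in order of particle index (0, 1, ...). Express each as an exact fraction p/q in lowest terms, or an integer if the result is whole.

Answer: 15 18

Derivation:
Collision at t=9/4: particles 0 and 1 swap velocities; positions: p0=63/4 p1=63/4; velocities now: v0=-1 v1=3
Advance to t=3 (no further collisions before then); velocities: v0=-1 v1=3; positions = 15 18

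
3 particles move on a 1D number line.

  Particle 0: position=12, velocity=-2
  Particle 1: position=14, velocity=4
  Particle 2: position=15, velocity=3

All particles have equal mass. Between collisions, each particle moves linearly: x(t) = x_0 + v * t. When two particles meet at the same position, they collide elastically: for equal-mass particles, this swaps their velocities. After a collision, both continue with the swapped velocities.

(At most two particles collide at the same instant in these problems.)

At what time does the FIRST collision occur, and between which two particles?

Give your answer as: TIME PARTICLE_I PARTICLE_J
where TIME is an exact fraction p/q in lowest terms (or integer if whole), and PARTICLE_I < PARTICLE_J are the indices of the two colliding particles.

Pair (0,1): pos 12,14 vel -2,4 -> not approaching (rel speed -6 <= 0)
Pair (1,2): pos 14,15 vel 4,3 -> gap=1, closing at 1/unit, collide at t=1
Earliest collision: t=1 between 1 and 2

Answer: 1 1 2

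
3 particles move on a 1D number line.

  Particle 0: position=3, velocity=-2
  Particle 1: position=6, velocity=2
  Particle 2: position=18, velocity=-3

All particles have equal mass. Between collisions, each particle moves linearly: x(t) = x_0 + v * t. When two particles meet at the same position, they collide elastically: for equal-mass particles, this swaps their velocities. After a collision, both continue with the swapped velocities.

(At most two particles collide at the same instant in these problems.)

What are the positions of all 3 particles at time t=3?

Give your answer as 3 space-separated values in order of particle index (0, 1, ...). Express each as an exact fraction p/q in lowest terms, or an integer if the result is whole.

Answer: -3 9 12

Derivation:
Collision at t=12/5: particles 1 and 2 swap velocities; positions: p0=-9/5 p1=54/5 p2=54/5; velocities now: v0=-2 v1=-3 v2=2
Advance to t=3 (no further collisions before then); velocities: v0=-2 v1=-3 v2=2; positions = -3 9 12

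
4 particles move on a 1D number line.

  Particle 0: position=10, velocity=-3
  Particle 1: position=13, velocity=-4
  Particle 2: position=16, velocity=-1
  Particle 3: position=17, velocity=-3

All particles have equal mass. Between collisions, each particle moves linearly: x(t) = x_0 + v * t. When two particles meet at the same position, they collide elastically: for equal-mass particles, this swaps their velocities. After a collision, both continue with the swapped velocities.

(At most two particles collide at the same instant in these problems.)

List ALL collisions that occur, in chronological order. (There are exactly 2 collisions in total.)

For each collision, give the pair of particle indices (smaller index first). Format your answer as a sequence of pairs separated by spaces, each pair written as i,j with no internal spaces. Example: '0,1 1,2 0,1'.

Collision at t=1/2: particles 2 and 3 swap velocities; positions: p0=17/2 p1=11 p2=31/2 p3=31/2; velocities now: v0=-3 v1=-4 v2=-3 v3=-1
Collision at t=3: particles 0 and 1 swap velocities; positions: p0=1 p1=1 p2=8 p3=13; velocities now: v0=-4 v1=-3 v2=-3 v3=-1

Answer: 2,3 0,1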